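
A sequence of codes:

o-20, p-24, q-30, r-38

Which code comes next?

s-48

Letter — letters move forward 1 place in the alphabet: o, p, q, r → s.
Second component goes 20, 24, 30, 38 → 48 (differences are 4, 6, 8, … (increasing by 2 each time)).
Putting it together: s-48.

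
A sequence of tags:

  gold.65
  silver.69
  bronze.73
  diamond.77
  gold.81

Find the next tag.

silver.85

Rank: gold, silver, bronze, diamond, gold → silver (repeats gold → silver → bronze → diamond).
For the second component, +4 each step: 65, 69, 73, 77, 81 → 85.
So the next tag is silver.85.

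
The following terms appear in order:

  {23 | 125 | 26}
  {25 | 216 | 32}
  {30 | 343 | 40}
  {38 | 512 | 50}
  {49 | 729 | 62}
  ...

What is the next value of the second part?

1000

Second part — perfect cubes: 5³, 6³, 7³, …: 125, 216, 343, 512, 729 → 1000.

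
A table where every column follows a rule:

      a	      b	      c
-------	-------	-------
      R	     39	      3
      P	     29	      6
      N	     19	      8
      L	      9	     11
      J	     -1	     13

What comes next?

H  -11  16

Column a: letters move back 2 places in the alphabet, so R, P, N, L, J → H.
Column b: 39, 29, 19, 9, -1 → -11 (−10 each step).
For the column c, alternating steps +3, +2, +3, +2, …: 3, 6, 8, 11, 13 → 16.
Combining the parts gives H  -11  16.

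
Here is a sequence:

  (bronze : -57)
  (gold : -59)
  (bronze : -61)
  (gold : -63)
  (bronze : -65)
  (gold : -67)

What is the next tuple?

(bronze : -69)

Rank: alternates bronze ↔ gold; bronze, gold, bronze, gold, bronze, gold → bronze.
For the second component, −2 each step: -57, -59, -61, -63, -65, -67 → -69.
So the next tuple is (bronze : -69).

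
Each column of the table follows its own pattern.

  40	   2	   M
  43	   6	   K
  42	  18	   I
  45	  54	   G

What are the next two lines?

First component: alternating steps +3, −1, +3, −1, …, so 40, 43, 42, 45 → 44 → 47.
Second component goes 2, 6, 18, 54 → 162 → 486 (×3 each step).
Letter — letters move back 2 places in the alphabet: M, K, I, G → E → C.
So the next two lines are 44  162  E and 47  486  C.

44  162  E; 47  486  C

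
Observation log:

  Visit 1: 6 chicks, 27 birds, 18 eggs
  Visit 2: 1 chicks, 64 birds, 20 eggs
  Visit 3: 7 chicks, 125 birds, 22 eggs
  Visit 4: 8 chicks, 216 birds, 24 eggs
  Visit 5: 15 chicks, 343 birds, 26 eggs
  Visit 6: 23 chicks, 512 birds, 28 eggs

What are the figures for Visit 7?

For the chicks, each term is the sum of the two before it: 6, 1, 7, 8, 15, 23 → 38.
Birds goes 27, 64, 125, 216, 343, 512 → 729 (perfect cubes: 3³, 4³, 5³, …).
Eggs: +2 each step; 18, 20, 22, 24, 26, 28 → 30.
So the next line is 38 chicks, 729 birds, 30 eggs.

38 chicks, 729 birds, 30 eggs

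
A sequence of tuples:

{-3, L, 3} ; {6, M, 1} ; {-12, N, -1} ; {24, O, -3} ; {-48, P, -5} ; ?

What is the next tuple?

{96, Q, -7}

First value goes -3, 6, -12, 24, -48 → 96 (×(-2) each step).
Letter goes L, M, N, O, P → Q (letters move forward 1 place in the alphabet).
Third value: −2 each step, so 3, 1, -1, -3, -5 → -7.
Combining the parts gives {96, Q, -7}.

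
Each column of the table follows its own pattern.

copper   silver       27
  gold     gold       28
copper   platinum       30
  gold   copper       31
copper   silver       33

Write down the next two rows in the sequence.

First metal: copper, gold, copper, gold, copper → gold → copper (alternates copper ↔ gold).
Second metal: repeats silver → gold → platinum → copper; silver, gold, platinum, copper, silver → gold → platinum.
Third component: alternating steps +1, +2, +1, +2, …; 27, 28, 30, 31, 33 → 34 → 36.
Putting the parts together: gold  gold  34 and then copper  platinum  36.

gold  gold  34; copper  platinum  36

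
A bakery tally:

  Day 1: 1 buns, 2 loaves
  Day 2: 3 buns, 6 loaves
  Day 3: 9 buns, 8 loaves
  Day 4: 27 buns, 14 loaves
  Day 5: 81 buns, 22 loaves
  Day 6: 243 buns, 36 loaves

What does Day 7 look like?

For the buns, ×3 each step: 1, 3, 9, 27, 81, 243 → 729.
Loaves: each term is the sum of the two before it; 2, 6, 8, 14, 22, 36 → 58.
Putting it together: 729 buns, 58 loaves.

729 buns, 58 loaves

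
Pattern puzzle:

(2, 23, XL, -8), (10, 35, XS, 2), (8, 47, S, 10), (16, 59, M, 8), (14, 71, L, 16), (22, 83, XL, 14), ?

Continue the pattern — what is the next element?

(20, 95, XS, 22)

First entry — alternating steps +8, −2, +8, −2, …: 2, 10, 8, 16, 14, 22 → 20.
Second entry — +12 each step: 23, 35, 47, 59, 71, 83 → 95.
Size — repeats XL → XS → S → M → L: XL, XS, S, M, L, XL → XS.
Fourth entry: always the previous value of the first entry, so -8, 2, 10, 8, 16, 14 → 22.
So the next element is (20, 95, XS, 22).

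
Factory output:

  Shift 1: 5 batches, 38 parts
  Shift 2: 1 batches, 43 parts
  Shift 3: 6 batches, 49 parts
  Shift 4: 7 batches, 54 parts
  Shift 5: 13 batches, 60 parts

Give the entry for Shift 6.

20 batches, 65 parts

Batches goes 5, 1, 6, 7, 13 → 20 (each term is the sum of the two before it).
Parts goes 38, 43, 49, 54, 60 → 65 (alternating steps +5, +6, +5, +6, …).
So the next record is 20 batches, 65 parts.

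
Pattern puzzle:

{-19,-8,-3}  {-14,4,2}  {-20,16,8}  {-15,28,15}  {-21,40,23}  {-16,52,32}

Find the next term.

{-22,64,42}

First part goes -19, -14, -20, -15, -21, -16 → -22 (alternating steps +5, −6, +5, −6, …).
Second part: +12 each step, so -8, 4, 16, 28, 40, 52 → 64.
Third part: -3, 2, 8, 15, 23, 32 → 42 (differences are 5, 6, 7, … (increasing by 1 each time)).
So the next term is {-22,64,42}.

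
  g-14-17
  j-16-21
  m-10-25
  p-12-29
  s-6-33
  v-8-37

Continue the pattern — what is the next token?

y-2-41

Letter: letters move forward 3 places in the alphabet, so g, j, m, p, s, v → y.
For the second component, alternating steps +2, −6, +2, −6, …: 14, 16, 10, 12, 6, 8 → 2.
Third component goes 17, 21, 25, 29, 33, 37 → 41 (+4 each step).
So the next token is y-2-41.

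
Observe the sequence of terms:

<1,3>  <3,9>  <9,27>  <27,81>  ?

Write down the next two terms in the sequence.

<81,243>, <243,729>

First slot: ×3 each step, so 1, 3, 9, 27 → 81 → 243.
For the second slot, always 3 × the first slot: 3, 9, 27, 81 → 243 → 729.
So the next two terms are <81,243> and <243,729>.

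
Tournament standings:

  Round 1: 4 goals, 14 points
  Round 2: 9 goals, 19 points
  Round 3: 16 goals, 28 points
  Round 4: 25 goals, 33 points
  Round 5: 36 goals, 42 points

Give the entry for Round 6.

For the goals, perfect squares: 2², 3², 4², …: 4, 9, 16, 25, 36 → 49.
Points: alternating steps +5, +9, +5, +9, …; 14, 19, 28, 33, 42 → 47.
Combining the parts gives 49 goals, 47 points.

49 goals, 47 points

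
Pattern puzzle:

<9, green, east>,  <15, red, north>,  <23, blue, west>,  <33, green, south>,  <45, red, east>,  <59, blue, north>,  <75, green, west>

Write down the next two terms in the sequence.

First component goes 9, 15, 23, 33, 45, 59, 75 → 93 → 113 (differences are 6, 8, 10, … (increasing by 2 each time)).
Colour goes green, red, blue, green, red, blue, green → red → blue (repeats green → red → blue).
Direction: east, north, west, south, east, north, west → south → east (repeats east → north → west → south).
So the next two terms are <93, red, south> and <113, blue, east>.

<93, red, south>, <113, blue, east>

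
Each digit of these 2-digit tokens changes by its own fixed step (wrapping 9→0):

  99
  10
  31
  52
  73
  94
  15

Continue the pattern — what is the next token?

36

First digit: 9, 1, 3, 5, 7, 9, 1 → 3 (+2 each step, mod 10).
Second digit goes 9, 0, 1, 2, 3, 4, 5 → 6 (+1 each step, mod 10).
Combining the parts gives 36.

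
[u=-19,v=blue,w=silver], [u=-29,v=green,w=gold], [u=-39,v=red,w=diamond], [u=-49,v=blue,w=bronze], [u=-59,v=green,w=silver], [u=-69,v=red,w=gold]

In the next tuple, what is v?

blue

U — −10 each step: -19, -29, -39, -49, -59, -69 → -79.
V — repeats blue → green → red: blue, green, red, blue, green, red → blue.
For the w, repeats silver → gold → diamond → bronze: silver, gold, diamond, bronze, silver, gold → diamond.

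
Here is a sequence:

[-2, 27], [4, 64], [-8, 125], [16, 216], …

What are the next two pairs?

First component goes -2, 4, -8, 16 → -32 → 64 (×(-2) each step).
Second component: 27, 64, 125, 216 → 343 → 512 (perfect cubes: 3³, 4³, 5³, …).
Putting the parts together: [-32, 343] and then [64, 512].

[-32, 343], [64, 512]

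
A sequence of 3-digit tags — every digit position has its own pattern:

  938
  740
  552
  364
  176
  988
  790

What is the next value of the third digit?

2

Third digit: 8, 0, 2, 4, 6, 8, 0 → 2 (+2 each step, mod 10).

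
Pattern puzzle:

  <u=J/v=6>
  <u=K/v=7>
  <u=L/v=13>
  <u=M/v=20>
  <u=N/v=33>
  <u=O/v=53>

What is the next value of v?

86

U — letters move forward 1 place in the alphabet: J, K, L, M, N, O → P.
V: each term is the sum of the two before it, so 6, 7, 13, 20, 33, 53 → 86.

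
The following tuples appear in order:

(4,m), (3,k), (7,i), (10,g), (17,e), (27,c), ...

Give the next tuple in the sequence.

(44,a)

First component — each term is the sum of the two before it: 4, 3, 7, 10, 17, 27 → 44.
Letter: m, k, i, g, e, c → a (letters move back 2 places in the alphabet).
Putting it together: (44,a).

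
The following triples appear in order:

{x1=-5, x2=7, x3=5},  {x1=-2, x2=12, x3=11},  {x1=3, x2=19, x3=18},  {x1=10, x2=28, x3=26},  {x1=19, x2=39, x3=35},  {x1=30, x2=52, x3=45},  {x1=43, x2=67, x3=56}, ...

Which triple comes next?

{x1=58, x2=84, x3=68}

For the x1, differences are 3, 5, 7, … (increasing by 2 each time): -5, -2, 3, 10, 19, 30, 43 → 58.
X2: differences are 5, 7, 9, … (increasing by 2 each time); 7, 12, 19, 28, 39, 52, 67 → 84.
X3: differences are 6, 7, 8, … (increasing by 1 each time), so 5, 11, 18, 26, 35, 45, 56 → 68.
So the next triple is {x1=58, x2=84, x3=68}.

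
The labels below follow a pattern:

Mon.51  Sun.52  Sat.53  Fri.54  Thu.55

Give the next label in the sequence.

Wed.56

Day: Mon, Sun, Sat, Fri, Thu → Wed (runs backward through the weekdays Mon→Sun).
For the second component, +1 each step: 51, 52, 53, 54, 55 → 56.
So the next label is Wed.56.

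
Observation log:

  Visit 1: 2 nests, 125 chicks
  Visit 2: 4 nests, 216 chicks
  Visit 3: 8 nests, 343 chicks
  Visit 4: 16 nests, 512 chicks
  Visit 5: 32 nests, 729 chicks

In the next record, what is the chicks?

Chicks goes 125, 216, 343, 512, 729 → 1000 (perfect cubes: 5³, 6³, 7³, …).

1000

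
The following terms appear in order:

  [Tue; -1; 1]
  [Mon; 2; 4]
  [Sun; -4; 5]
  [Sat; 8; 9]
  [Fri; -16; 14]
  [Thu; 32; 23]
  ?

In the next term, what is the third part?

37

Third part goes 1, 4, 5, 9, 14, 23 → 37 (each term is the sum of the two before it).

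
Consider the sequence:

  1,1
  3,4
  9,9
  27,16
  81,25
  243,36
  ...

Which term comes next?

First coordinate: ×3 each step; 1, 3, 9, 27, 81, 243 → 729.
Second coordinate: perfect squares: 1², 2², 3², …; 1, 4, 9, 16, 25, 36 → 49.
Putting it together: 729,49.

729,49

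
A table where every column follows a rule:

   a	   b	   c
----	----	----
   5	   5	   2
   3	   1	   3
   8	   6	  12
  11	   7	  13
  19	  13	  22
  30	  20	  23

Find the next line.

49  33  32

Column a: each term is the sum of the two before it; 5, 3, 8, 11, 19, 30 → 49.
Column b: 5, 1, 6, 7, 13, 20 → 33 (each term is the sum of the two before it).
Column c — alternating steps +1, +9, +1, +9, …: 2, 3, 12, 13, 22, 23 → 32.
So the next line is 49  33  32.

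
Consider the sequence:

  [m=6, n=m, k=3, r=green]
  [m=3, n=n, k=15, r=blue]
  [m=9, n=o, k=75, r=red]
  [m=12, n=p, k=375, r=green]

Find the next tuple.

M: each term is the sum of the two before it, so 6, 3, 9, 12 → 21.
N: letters move forward 1 place in the alphabet; m, n, o, p → q.
K — ×5 each step: 3, 15, 75, 375 → 1875.
R: repeats green → blue → red, so green, blue, red, green → blue.
So the next tuple is [m=21, n=q, k=1875, r=blue].

[m=21, n=q, k=1875, r=blue]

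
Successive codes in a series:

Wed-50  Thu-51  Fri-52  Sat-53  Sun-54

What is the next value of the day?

Day goes Wed, Thu, Fri, Sat, Sun → Mon (runs through the weekdays Mon→Sun).

Mon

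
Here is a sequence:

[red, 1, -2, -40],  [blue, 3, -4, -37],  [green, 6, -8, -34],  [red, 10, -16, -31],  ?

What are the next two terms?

[blue, 15, -32, -28], [green, 21, -64, -25]

For the colour, repeats red → blue → green: red, blue, green, red → blue → green.
Second component — differences are 2, 3, 4, … (increasing by 1 each time): 1, 3, 6, 10 → 15 → 21.
Third component: ×2 each step; -2, -4, -8, -16 → -32 → -64.
Fourth component: -40, -37, -34, -31 → -28 → -25 (+3 each step).
So the next two terms are [blue, 15, -32, -28] and [green, 21, -64, -25].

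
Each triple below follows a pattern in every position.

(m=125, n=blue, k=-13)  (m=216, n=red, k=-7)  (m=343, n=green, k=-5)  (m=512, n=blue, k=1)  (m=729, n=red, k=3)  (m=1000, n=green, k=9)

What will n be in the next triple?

N: blue, red, green, blue, red, green → blue (repeats blue → red → green).

blue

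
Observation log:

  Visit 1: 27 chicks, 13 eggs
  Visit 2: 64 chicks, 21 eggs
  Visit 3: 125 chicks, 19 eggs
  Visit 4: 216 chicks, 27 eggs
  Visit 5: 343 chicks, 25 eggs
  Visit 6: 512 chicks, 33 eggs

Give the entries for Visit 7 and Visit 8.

For the chicks, perfect cubes: 3³, 4³, 5³, …: 27, 64, 125, 216, 343, 512 → 729 → 1000.
For the eggs, alternating steps +8, −2, +8, −2, …: 13, 21, 19, 27, 25, 33 → 31 → 39.
Putting the parts together: 729 chicks, 31 eggs and then 1000 chicks, 39 eggs.

729 chicks, 31 eggs; 1000 chicks, 39 eggs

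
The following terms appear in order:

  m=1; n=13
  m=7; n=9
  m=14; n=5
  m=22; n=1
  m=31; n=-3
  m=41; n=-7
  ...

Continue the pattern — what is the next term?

M goes 1, 7, 14, 22, 31, 41 → 52 (differences are 6, 7, 8, … (increasing by 1 each time)).
N — −4 each step: 13, 9, 5, 1, -3, -7 → -11.
Combining the parts gives m=52; n=-11.

m=52; n=-11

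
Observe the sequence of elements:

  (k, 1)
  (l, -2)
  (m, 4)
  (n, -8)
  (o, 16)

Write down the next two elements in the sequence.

(p, -32), (q, 64)

For the letter, letters move forward 1 place in the alphabet: k, l, m, n, o → p → q.
Second entry goes 1, -2, 4, -8, 16 → -32 → 64 (×(-2) each step).
Putting the parts together: (p, -32) and then (q, 64).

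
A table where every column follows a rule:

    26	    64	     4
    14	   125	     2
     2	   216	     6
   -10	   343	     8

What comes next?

For the first component, −12 each step: 26, 14, 2, -10 → -22.
For the second component, perfect cubes: 4³, 5³, 6³, …: 64, 125, 216, 343 → 512.
For the third component, each term is the sum of the two before it: 4, 2, 6, 8 → 14.
Combining the parts gives -22  512  14.

-22  512  14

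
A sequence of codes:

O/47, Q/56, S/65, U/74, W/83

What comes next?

Letter: O, Q, S, U, W → Y (letters move forward 2 places in the alphabet).
Second component: +9 each step; 47, 56, 65, 74, 83 → 92.
So the next code is Y/92.

Y/92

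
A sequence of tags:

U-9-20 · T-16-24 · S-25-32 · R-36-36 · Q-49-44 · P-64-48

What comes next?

O-81-56

For the letter, letters move back 1 place in the alphabet: U, T, S, R, Q, P → O.
Second component — perfect squares: 3², 4², 5², …: 9, 16, 25, 36, 49, 64 → 81.
Third component — alternating steps +4, +8, +4, +8, …: 20, 24, 32, 36, 44, 48 → 56.
Combining the parts gives O-81-56.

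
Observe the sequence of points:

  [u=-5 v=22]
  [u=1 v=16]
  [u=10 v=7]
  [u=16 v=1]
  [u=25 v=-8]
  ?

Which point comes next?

U: alternating steps +6, +9, +6, +9, …, so -5, 1, 10, 16, 25 → 31.
V: 22, 16, 7, 1, -8 → -14 (together with the u always sums to 17).
So the next point is [u=31 v=-14].

[u=31 v=-14]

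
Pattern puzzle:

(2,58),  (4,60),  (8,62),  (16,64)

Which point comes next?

First value — ×2 each step: 2, 4, 8, 16 → 32.
Second value — +2 each step: 58, 60, 62, 64 → 66.
Combining the parts gives (32,66).

(32,66)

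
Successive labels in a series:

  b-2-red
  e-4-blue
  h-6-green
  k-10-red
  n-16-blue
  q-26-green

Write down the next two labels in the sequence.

t-42-red then w-68-blue

Letter goes b, e, h, k, n, q → t → w (letters move forward 3 places in the alphabet).
Second component: each term is the sum of the two before it; 2, 4, 6, 10, 16, 26 → 42 → 68.
Colour goes red, blue, green, red, blue, green → red → blue (repeats red → blue → green).
So the next two labels are t-42-red and w-68-blue.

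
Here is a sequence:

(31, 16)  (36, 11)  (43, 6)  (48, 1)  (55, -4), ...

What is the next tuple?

First component: alternating steps +5, +7, +5, +7, …, so 31, 36, 43, 48, 55 → 60.
Second component goes 16, 11, 6, 1, -4 → -9 (−5 each step).
Combining the parts gives (60, -9).

(60, -9)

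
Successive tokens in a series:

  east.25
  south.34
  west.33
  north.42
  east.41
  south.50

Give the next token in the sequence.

west.49

Direction goes east, south, west, north, east, south → west (repeats east → south → west → north).
For the second component, alternating steps +9, −1, +9, −1, …: 25, 34, 33, 42, 41, 50 → 49.
Combining the parts gives west.49.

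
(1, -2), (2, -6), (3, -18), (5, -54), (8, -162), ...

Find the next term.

First entry: each term is the sum of the two before it, so 1, 2, 3, 5, 8 → 13.
Second entry — ×3 each step: -2, -6, -18, -54, -162 → -486.
Putting it together: (13, -486).

(13, -486)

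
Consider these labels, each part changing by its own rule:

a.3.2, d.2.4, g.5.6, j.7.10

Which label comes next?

For the letter, letters move forward 3 places in the alphabet: a, d, g, j → m.
For the second component, each term is the sum of the two before it: 3, 2, 5, 7 → 12.
Third component: each term is the sum of the two before it; 2, 4, 6, 10 → 16.
Putting it together: m.12.16.

m.12.16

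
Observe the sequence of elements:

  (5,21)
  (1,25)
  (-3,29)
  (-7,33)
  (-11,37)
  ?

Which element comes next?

First slot goes 5, 1, -3, -7, -11 → -15 (−4 each step).
Second slot goes 21, 25, 29, 33, 37 → 41 (together with the first slot always sums to 26).
Putting it together: (-15,41).

(-15,41)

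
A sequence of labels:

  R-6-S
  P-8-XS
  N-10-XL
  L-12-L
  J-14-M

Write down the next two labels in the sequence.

Letter: letters move back 2 places in the alphabet; R, P, N, L, J → H → F.
Second component goes 6, 8, 10, 12, 14 → 16 → 18 (+2 each step).
Size: runs backward through clothing sizes XS→XL, so S, XS, XL, L, M → S → XS.
Putting the parts together: H-16-S and then F-18-XS.

H-16-S, F-18-XS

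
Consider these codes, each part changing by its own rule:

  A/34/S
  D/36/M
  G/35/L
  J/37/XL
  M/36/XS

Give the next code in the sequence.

Letter: letters move forward 3 places in the alphabet; A, D, G, J, M → P.
Second component: 34, 36, 35, 37, 36 → 38 (alternating steps +2, −1, +2, −1, …).
Size — runs through clothing sizes XS→XL: S, M, L, XL, XS → S.
Putting it together: P/38/S.

P/38/S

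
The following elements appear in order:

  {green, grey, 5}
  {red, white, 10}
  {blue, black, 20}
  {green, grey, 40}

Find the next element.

{red, white, 80}

Colour: repeats green → red → blue; green, red, blue, green → red.
Shade — repeats grey → white → black: grey, white, black, grey → white.
Third coordinate: ×2 each step, so 5, 10, 20, 40 → 80.
Combining the parts gives {red, white, 80}.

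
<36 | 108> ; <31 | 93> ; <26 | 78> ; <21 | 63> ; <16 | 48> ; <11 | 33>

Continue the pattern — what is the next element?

<6 | 18>

First entry: −5 each step; 36, 31, 26, 21, 16, 11 → 6.
Second entry: always 3 × the first entry; 108, 93, 78, 63, 48, 33 → 18.
Putting it together: <6 | 18>.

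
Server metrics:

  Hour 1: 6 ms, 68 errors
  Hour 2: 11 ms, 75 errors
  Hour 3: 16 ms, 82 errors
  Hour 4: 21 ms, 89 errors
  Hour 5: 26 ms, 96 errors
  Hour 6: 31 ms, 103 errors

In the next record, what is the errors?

Errors: +7 each step, so 68, 75, 82, 89, 96, 103 → 110.

110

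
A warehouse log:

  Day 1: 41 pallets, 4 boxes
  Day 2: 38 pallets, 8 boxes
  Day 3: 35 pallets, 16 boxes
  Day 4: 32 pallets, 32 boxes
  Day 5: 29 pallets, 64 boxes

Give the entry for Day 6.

26 pallets, 128 boxes

Pallets: −3 each step; 41, 38, 35, 32, 29 → 26.
For the boxes, ×2 each step: 4, 8, 16, 32, 64 → 128.
So the next record is 26 pallets, 128 boxes.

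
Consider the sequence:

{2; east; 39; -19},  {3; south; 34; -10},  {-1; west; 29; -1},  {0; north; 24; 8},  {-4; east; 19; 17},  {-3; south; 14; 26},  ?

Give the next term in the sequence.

For the first value, alternating steps +1, −4, +1, −4, …: 2, 3, -1, 0, -4, -3 → -7.
For the direction, repeats east → south → west → north: east, south, west, north, east, south → west.
Third value: −5 each step, so 39, 34, 29, 24, 19, 14 → 9.
Fourth value: -19, -10, -1, 8, 17, 26 → 35 (+9 each step).
Combining the parts gives {-7; west; 9; 35}.

{-7; west; 9; 35}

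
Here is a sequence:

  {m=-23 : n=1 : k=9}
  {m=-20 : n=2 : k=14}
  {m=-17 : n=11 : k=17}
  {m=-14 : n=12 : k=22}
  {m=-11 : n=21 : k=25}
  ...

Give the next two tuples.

{m=-8 : n=22 : k=30}, {m=-5 : n=31 : k=33}

M goes -23, -20, -17, -14, -11 → -8 → -5 (+3 each step).
N: 1, 2, 11, 12, 21 → 22 → 31 (alternating steps +1, +9, +1, +9, …).
K: alternating steps +5, +3, +5, +3, …; 9, 14, 17, 22, 25 → 30 → 33.
Putting the parts together: {m=-8 : n=22 : k=30} and then {m=-5 : n=31 : k=33}.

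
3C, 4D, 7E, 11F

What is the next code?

First component: each term is the sum of the two before it; 3, 4, 7, 11 → 18.
Letter — letters move forward 1 place in the alphabet: C, D, E, F → G.
Combining the parts gives 18G.

18G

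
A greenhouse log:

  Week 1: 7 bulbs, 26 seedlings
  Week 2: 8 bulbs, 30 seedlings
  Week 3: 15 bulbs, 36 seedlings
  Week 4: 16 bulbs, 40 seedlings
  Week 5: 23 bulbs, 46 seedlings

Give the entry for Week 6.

24 bulbs, 50 seedlings

Bulbs: alternating steps +1, +7, +1, +7, …, so 7, 8, 15, 16, 23 → 24.
For the seedlings, alternating steps +4, +6, +4, +6, …: 26, 30, 36, 40, 46 → 50.
Combining the parts gives 24 bulbs, 50 seedlings.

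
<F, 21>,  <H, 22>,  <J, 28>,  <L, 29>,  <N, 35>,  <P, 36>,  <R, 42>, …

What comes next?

<T, 43>

Letter goes F, H, J, L, N, P, R → T (letters move forward 2 places in the alphabet).
Second component goes 21, 22, 28, 29, 35, 36, 42 → 43 (alternating steps +1, +6, +1, +6, …).
Putting it together: <T, 43>.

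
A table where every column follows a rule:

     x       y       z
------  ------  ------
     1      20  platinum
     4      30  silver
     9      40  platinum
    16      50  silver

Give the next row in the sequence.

Column x goes 1, 4, 9, 16 → 25 (perfect squares: 1², 2², 3², …).
Column y: 20, 30, 40, 50 → 60 (+10 each step).
Column z goes platinum, silver, platinum, silver → platinum (alternates platinum ↔ silver).
Putting it together: 25  60  platinum.

25  60  platinum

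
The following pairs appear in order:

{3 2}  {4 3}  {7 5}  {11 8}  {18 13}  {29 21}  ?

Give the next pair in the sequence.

First value: each term is the sum of the two before it, so 3, 4, 7, 11, 18, 29 → 47.
Second value — each term is the sum of the two before it: 2, 3, 5, 8, 13, 21 → 34.
Combining the parts gives {47 34}.

{47 34}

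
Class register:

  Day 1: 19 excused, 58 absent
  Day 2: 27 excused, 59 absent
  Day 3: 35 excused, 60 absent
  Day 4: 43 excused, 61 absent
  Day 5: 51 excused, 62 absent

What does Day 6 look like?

59 excused, 63 absent

Excused goes 19, 27, 35, 43, 51 → 59 (+8 each step).
Absent: +1 each step; 58, 59, 60, 61, 62 → 63.
Combining the parts gives 59 excused, 63 absent.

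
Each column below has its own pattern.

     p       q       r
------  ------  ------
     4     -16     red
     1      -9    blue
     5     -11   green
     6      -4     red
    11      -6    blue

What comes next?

17  1  green

For the column p, each term is the sum of the two before it: 4, 1, 5, 6, 11 → 17.
Column q — alternating steps +7, −2, +7, −2, …: -16, -9, -11, -4, -6 → 1.
Column r — repeats red → blue → green: red, blue, green, red, blue → green.
So the next row is 17  1  green.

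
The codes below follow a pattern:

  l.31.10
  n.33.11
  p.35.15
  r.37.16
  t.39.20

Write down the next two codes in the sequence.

Letter goes l, n, p, r, t → v → x (letters move forward 2 places in the alphabet).
For the second component, +2 each step: 31, 33, 35, 37, 39 → 41 → 43.
Third component — alternating steps +1, +4, +1, +4, …: 10, 11, 15, 16, 20 → 21 → 25.
So the next two codes are v.41.21 and x.43.25.

v.41.21, x.43.25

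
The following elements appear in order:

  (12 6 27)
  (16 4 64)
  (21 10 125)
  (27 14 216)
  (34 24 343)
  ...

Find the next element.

(42 38 512)

First slot: differences are 4, 5, 6, … (increasing by 1 each time); 12, 16, 21, 27, 34 → 42.
Second slot: each term is the sum of the two before it; 6, 4, 10, 14, 24 → 38.
Third slot goes 27, 64, 125, 216, 343 → 512 (perfect cubes: 3³, 4³, 5³, …).
Combining the parts gives (42 38 512).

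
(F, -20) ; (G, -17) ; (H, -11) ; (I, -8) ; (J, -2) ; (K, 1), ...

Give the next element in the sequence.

(L, 7)

Letter: letters move forward 1 place in the alphabet; F, G, H, I, J, K → L.
Second entry: -20, -17, -11, -8, -2, 1 → 7 (alternating steps +3, +6, +3, +6, …).
Combining the parts gives (L, 7).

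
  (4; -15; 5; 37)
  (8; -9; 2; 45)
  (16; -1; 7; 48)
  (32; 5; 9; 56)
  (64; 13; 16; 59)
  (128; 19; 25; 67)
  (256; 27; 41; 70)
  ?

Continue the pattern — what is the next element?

(512; 33; 66; 78)

First part: 4, 8, 16, 32, 64, 128, 256 → 512 (×2 each step).
Second part: alternating steps +6, +8, +6, +8, …, so -15, -9, -1, 5, 13, 19, 27 → 33.
Third part: each term is the sum of the two before it, so 5, 2, 7, 9, 16, 25, 41 → 66.
For the fourth part, alternating steps +8, +3, +8, +3, …: 37, 45, 48, 56, 59, 67, 70 → 78.
So the next element is (512; 33; 66; 78).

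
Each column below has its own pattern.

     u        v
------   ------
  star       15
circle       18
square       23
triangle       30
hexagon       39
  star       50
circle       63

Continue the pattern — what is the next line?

For the column u, repeats star → circle → square → triangle → hexagon: star, circle, square, triangle, hexagon, star, circle → square.
Column v: 15, 18, 23, 30, 39, 50, 63 → 78 (differences are 3, 5, 7, … (increasing by 2 each time)).
Combining the parts gives square  78.

square  78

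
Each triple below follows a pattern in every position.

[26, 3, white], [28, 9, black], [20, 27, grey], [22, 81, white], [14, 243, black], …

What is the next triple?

[16, 729, grey]

First slot: alternating steps +2, −8, +2, −8, …; 26, 28, 20, 22, 14 → 16.
Second slot: ×3 each step; 3, 9, 27, 81, 243 → 729.
Shade — repeats white → black → grey: white, black, grey, white, black → grey.
Combining the parts gives [16, 729, grey].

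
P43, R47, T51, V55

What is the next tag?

Letter: letters move forward 2 places in the alphabet; P, R, T, V → X.
For the second component, +4 each step: 43, 47, 51, 55 → 59.
Putting it together: X59.

X59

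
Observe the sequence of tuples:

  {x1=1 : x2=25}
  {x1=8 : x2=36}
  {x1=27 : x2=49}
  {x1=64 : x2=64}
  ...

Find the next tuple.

{x1=125 : x2=81}

X1: perfect cubes: 1³, 2³, 3³, …, so 1, 8, 27, 64 → 125.
For the x2, perfect squares: 5², 6², 7², …: 25, 36, 49, 64 → 81.
Combining the parts gives {x1=125 : x2=81}.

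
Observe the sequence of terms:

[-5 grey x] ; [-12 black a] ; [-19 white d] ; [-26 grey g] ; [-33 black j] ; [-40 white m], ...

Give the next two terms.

First value — −7 each step: -5, -12, -19, -26, -33, -40 → -47 → -54.
Shade goes grey, black, white, grey, black, white → grey → black (repeats grey → black → white).
Letter goes x, a, d, g, j, m → p → s (letters move forward 3 places in the alphabet, wrapping Z→A).
So the next two terms are [-47 grey p] and [-54 black s].

[-47 grey p], [-54 black s]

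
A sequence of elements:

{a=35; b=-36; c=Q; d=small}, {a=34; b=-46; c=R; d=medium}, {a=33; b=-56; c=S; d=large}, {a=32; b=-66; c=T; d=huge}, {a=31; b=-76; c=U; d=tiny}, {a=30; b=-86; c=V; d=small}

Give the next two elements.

{a=29; b=-96; c=W; d=medium}, {a=28; b=-106; c=X; d=large}

A goes 35, 34, 33, 32, 31, 30 → 29 → 28 (−1 each step).
B: −10 each step, so -36, -46, -56, -66, -76, -86 → -96 → -106.
C — letters move forward 1 place in the alphabet: Q, R, S, T, U, V → W → X.
D — repeats small → medium → large → huge → tiny: small, medium, large, huge, tiny, small → medium → large.
Putting the parts together: {a=29; b=-96; c=W; d=medium} and then {a=28; b=-106; c=X; d=large}.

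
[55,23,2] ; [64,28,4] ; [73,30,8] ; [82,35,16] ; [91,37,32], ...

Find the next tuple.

First part — +9 each step: 55, 64, 73, 82, 91 → 100.
Second part: 23, 28, 30, 35, 37 → 42 (alternating steps +5, +2, +5, +2, …).
Third part goes 2, 4, 8, 16, 32 → 64 (×2 each step).
So the next tuple is [100,42,64].

[100,42,64]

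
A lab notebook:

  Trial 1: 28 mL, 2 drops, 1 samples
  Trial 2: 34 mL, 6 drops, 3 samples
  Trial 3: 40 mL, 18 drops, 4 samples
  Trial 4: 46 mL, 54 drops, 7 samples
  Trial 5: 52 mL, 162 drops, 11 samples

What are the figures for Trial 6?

ML: 28, 34, 40, 46, 52 → 58 (+6 each step).
Drops — ×3 each step: 2, 6, 18, 54, 162 → 486.
For the samples, each term is the sum of the two before it: 1, 3, 4, 7, 11 → 18.
Putting it together: 58 mL, 486 drops, 18 samples.

58 mL, 486 drops, 18 samples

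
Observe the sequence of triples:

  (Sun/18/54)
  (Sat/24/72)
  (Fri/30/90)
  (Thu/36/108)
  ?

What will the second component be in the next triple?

42

Second component goes 18, 24, 30, 36 → 42 (+6 each step).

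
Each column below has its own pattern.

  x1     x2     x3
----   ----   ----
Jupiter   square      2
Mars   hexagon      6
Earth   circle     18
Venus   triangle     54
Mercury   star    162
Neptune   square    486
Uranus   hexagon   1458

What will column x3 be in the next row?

4374

Column x3 — ×3 each step: 2, 6, 18, 54, 162, 486, 1458 → 4374.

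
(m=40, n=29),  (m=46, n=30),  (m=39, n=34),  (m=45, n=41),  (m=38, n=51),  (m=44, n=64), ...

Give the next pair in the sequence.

M: alternating steps +6, −7, +6, −7, …; 40, 46, 39, 45, 38, 44 → 37.
N: differences are 1, 4, 7, … (increasing by 3 each time), so 29, 30, 34, 41, 51, 64 → 80.
Putting it together: (m=37, n=80).

(m=37, n=80)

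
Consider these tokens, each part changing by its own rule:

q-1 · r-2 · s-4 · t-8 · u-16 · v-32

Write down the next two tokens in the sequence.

w-64, x-128

Letter goes q, r, s, t, u, v → w → x (letters move forward 1 place in the alphabet).
For the second component, ×2 each step: 1, 2, 4, 8, 16, 32 → 64 → 128.
Putting the parts together: w-64 and then x-128.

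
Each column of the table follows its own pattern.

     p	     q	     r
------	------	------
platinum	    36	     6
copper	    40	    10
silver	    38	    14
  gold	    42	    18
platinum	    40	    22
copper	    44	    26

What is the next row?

For the column p, repeats platinum → copper → silver → gold: platinum, copper, silver, gold, platinum, copper → silver.
Column q — alternating steps +4, −2, +4, −2, …: 36, 40, 38, 42, 40, 44 → 42.
For the column r, +4 each step: 6, 10, 14, 18, 22, 26 → 30.
So the next row is silver  42  30.

silver  42  30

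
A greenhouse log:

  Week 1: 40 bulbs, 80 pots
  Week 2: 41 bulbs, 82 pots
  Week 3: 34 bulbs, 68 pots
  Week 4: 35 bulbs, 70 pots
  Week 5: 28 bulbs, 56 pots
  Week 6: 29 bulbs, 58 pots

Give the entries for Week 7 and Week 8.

22 bulbs, 44 pots; 23 bulbs, 46 pots

Bulbs: 40, 41, 34, 35, 28, 29 → 22 → 23 (alternating steps +1, −7, +1, −7, …).
Pots goes 80, 82, 68, 70, 56, 58 → 44 → 46 (always 2 × the bulbs).
Putting the parts together: 22 bulbs, 44 pots and then 23 bulbs, 46 pots.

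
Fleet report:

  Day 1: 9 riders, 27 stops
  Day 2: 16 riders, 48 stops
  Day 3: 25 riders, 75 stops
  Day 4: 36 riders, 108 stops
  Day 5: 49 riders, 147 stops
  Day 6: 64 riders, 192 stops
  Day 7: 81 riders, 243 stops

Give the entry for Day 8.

Riders: perfect squares: 3², 4², 5², …; 9, 16, 25, 36, 49, 64, 81 → 100.
Stops goes 27, 48, 75, 108, 147, 192, 243 → 300 (always 3 × the riders).
Putting it together: 100 riders, 300 stops.

100 riders, 300 stops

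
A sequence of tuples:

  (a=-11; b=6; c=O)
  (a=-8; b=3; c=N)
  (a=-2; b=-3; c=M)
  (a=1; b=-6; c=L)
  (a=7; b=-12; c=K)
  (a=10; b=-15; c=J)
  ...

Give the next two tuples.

(a=16; b=-21; c=I), (a=19; b=-24; c=H)

For the a, alternating steps +3, +6, +3, +6, …: -11, -8, -2, 1, 7, 10 → 16 → 19.
B: 6, 3, -3, -6, -12, -15 → -21 → -24 (together with the a always sums to -5).
C goes O, N, M, L, K, J → I → H (letters move back 1 place in the alphabet).
So the next two tuples are (a=16; b=-21; c=I) and (a=19; b=-24; c=H).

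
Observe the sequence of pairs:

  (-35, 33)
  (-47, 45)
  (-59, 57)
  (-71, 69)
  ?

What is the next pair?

(-83, 81)

First component: −12 each step; -35, -47, -59, -71 → -83.
Second component: together with the first component always sums to -2; 33, 45, 57, 69 → 81.
So the next pair is (-83, 81).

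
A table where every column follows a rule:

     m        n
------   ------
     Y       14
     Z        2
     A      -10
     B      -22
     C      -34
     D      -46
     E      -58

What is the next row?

Column m — letters move forward 1 place in the alphabet, wrapping Z→A: Y, Z, A, B, C, D, E → F.
For the column n, −12 each step: 14, 2, -10, -22, -34, -46, -58 → -70.
Combining the parts gives F  -70.

F  -70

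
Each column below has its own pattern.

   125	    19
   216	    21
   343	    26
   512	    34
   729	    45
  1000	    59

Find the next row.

1331  76

First component — perfect cubes: 5³, 6³, 7³, …: 125, 216, 343, 512, 729, 1000 → 1331.
Second component: differences are 2, 5, 8, … (increasing by 3 each time); 19, 21, 26, 34, 45, 59 → 76.
So the next row is 1331  76.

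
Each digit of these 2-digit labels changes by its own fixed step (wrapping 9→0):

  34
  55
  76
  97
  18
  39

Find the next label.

First digit: +2 each step, mod 10; 3, 5, 7, 9, 1, 3 → 5.
Second digit: +1 each step, mod 10; 4, 5, 6, 7, 8, 9 → 0.
So the next label is 50.

50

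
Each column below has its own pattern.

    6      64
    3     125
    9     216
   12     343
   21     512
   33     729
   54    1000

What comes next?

First component: each term is the sum of the two before it; 6, 3, 9, 12, 21, 33, 54 → 87.
Second component — perfect cubes: 4³, 5³, 6³, …: 64, 125, 216, 343, 512, 729, 1000 → 1331.
So the next line is 87  1331.

87  1331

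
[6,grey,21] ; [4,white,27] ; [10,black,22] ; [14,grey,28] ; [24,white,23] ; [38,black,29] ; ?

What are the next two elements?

First entry: each term is the sum of the two before it, so 6, 4, 10, 14, 24, 38 → 62 → 100.
Shade: grey, white, black, grey, white, black → grey → white (repeats grey → white → black).
Third entry — alternating steps +6, −5, +6, −5, …: 21, 27, 22, 28, 23, 29 → 24 → 30.
So the next two elements are [62,grey,24] and [100,white,30].

[62,grey,24], [100,white,30]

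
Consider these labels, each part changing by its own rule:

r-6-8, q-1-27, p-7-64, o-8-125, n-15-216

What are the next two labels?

m-23-343, l-38-512

Letter: r, q, p, o, n → m → l (letters move back 1 place in the alphabet).
Second component goes 6, 1, 7, 8, 15 → 23 → 38 (each term is the sum of the two before it).
For the third component, perfect cubes: 2³, 3³, 4³, …: 8, 27, 64, 125, 216 → 343 → 512.
Putting the parts together: m-23-343 and then l-38-512.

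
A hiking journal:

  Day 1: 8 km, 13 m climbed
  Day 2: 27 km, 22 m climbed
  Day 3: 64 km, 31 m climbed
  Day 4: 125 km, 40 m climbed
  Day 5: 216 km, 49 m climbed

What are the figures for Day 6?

Km goes 8, 27, 64, 125, 216 → 343 (perfect cubes: 2³, 3³, 4³, …).
M climbed: 13, 22, 31, 40, 49 → 58 (+9 each step).
Combining the parts gives 343 km, 58 m climbed.

343 km, 58 m climbed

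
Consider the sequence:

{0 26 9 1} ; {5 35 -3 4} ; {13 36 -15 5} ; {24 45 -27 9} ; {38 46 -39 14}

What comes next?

First part: 0, 5, 13, 24, 38 → 55 (differences are 5, 8, 11, … (increasing by 3 each time)).
Second part: alternating steps +9, +1, +9, +1, …; 26, 35, 36, 45, 46 → 55.
Third part: −12 each step, so 9, -3, -15, -27, -39 → -51.
Fourth part: each term is the sum of the two before it, so 1, 4, 5, 9, 14 → 23.
Combining the parts gives {55 55 -51 23}.

{55 55 -51 23}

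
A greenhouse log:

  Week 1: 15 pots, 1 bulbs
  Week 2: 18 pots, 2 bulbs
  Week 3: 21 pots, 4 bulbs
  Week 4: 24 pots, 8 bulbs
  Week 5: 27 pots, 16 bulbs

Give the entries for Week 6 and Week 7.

For the pots, +3 each step: 15, 18, 21, 24, 27 → 30 → 33.
Bulbs goes 1, 2, 4, 8, 16 → 32 → 64 (×2 each step).
So the next two records are 30 pots, 32 bulbs and 33 pots, 64 bulbs.

30 pots, 32 bulbs; 33 pots, 64 bulbs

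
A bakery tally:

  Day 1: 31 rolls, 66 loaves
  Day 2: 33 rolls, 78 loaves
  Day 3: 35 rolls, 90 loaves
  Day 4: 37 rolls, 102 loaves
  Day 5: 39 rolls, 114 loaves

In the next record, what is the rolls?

41

Rolls: +2 each step; 31, 33, 35, 37, 39 → 41.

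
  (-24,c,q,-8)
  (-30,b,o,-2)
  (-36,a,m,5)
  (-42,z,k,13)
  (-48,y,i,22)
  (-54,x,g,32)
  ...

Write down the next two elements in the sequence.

(-60,w,e,43), (-66,v,c,55)

First part goes -24, -30, -36, -42, -48, -54 → -60 → -66 (−6 each step).
First letter: c, b, a, z, y, x → w → v (letters move back 1 place in the alphabet, wrapping A→Z).
For the second letter, letters move back 2 places in the alphabet: q, o, m, k, i, g → e → c.
Fourth part: differences are 6, 7, 8, … (increasing by 1 each time), so -8, -2, 5, 13, 22, 32 → 43 → 55.
Putting the parts together: (-60,w,e,43) and then (-66,v,c,55).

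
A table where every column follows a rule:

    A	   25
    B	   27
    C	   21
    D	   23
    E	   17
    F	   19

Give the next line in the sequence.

Letter — letters move forward 1 place in the alphabet: A, B, C, D, E, F → G.
Second component goes 25, 27, 21, 23, 17, 19 → 13 (alternating steps +2, −6, +2, −6, …).
So the next line is G  13.

G  13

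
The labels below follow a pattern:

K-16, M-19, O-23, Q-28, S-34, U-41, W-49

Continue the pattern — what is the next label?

Y-58

Letter goes K, M, O, Q, S, U, W → Y (letters move forward 2 places in the alphabet).
Second component: differences are 3, 4, 5, … (increasing by 1 each time), so 16, 19, 23, 28, 34, 41, 49 → 58.
Combining the parts gives Y-58.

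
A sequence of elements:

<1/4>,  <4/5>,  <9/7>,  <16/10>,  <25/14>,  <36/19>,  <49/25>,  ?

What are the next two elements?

<64/32>, <81/40>

First entry: 1, 4, 9, 16, 25, 36, 49 → 64 → 81 (perfect squares: 1², 2², 3², …).
Second entry: differences are 1, 2, 3, … (increasing by 1 each time), so 4, 5, 7, 10, 14, 19, 25 → 32 → 40.
Putting the parts together: <64/32> and then <81/40>.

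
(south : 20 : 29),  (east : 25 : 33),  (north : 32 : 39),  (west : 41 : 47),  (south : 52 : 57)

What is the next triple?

Direction: south, east, north, west, south → east (repeats south → east → north → west).
Second value: differences are 5, 7, 9, … (increasing by 2 each time); 20, 25, 32, 41, 52 → 65.
Third value goes 29, 33, 39, 47, 57 → 69 (differences are 4, 6, 8, … (increasing by 2 each time)).
Putting it together: (east : 65 : 69).

(east : 65 : 69)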